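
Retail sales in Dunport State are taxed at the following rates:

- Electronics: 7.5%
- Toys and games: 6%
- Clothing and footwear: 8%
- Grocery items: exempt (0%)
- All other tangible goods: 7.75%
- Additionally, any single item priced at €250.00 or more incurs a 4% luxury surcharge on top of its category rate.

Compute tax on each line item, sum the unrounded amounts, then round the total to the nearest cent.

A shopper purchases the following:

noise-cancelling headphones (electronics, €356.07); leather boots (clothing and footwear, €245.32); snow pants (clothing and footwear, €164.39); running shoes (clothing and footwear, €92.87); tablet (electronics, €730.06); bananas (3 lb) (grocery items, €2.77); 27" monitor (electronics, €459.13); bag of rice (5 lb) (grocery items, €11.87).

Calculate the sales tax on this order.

€217.91

Noise-cancelling headphones €356.07: electronics → 7.5% + 4% surcharge = 11.5% → €40.94805
Leather boots €245.32: clothing and footwear → 8% → €19.6256
Snow pants €164.39: clothing and footwear → 8% → €13.1512
Running shoes €92.87: clothing and footwear → 8% → €7.4296
Tablet €730.06: electronics → 7.5% + 4% surcharge = 11.5% → €83.9569
Bananas (3 lb) €2.77: grocery items → 0% → €0.00
27" monitor €459.13: electronics → 7.5% + 4% surcharge = 11.5% → €52.79995
Bag of rice (5 lb) €11.87: grocery items → 0% → €0.00
Unrounded tax sum = €217.9113 → €217.91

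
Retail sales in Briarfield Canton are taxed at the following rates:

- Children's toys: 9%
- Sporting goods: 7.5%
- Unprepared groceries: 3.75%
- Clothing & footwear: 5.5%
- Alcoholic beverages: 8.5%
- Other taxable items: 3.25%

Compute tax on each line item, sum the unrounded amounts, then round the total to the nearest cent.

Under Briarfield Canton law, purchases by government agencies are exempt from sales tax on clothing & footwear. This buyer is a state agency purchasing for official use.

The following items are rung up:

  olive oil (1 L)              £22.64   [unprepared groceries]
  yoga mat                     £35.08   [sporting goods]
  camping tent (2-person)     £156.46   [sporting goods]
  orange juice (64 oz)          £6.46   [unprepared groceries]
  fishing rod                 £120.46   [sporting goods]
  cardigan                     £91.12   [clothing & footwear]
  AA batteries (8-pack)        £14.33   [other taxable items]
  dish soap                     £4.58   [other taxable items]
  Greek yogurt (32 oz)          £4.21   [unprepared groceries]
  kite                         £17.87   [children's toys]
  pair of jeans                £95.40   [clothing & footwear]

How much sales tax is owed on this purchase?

Olive oil (1 L) £22.64: unprepared groceries → 3.75% → £0.849
Yoga mat £35.08: sporting goods → 7.5% → £2.631
Camping tent (2-person) £156.46: sporting goods → 7.5% → £11.7345
Orange juice (64 oz) £6.46: unprepared groceries → 3.75% → £0.24225
Fishing rod £120.46: sporting goods → 7.5% → £9.0345
Cardigan £91.12: clothing & footwear, buyer-exempt → 0% → £0.00
AA batteries (8-pack) £14.33: other taxable items → 3.25% → £0.465725
Dish soap £4.58: other taxable items → 3.25% → £0.14885
Greek yogurt (32 oz) £4.21: unprepared groceries → 3.75% → £0.157875
Kite £17.87: children's toys → 9% → £1.6083
Pair of jeans £95.40: clothing & footwear, buyer-exempt → 0% → £0.00
Unrounded tax sum = £26.872 → £26.87

£26.87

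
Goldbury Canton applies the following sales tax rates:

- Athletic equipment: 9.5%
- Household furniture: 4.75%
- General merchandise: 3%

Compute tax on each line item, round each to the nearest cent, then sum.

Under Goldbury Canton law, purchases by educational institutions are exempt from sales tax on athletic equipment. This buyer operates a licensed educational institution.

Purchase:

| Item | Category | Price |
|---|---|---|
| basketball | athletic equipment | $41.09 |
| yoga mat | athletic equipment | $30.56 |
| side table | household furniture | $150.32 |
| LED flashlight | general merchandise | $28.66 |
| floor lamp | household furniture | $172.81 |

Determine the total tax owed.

Basketball $41.09: athletic equipment, buyer-exempt → 0% → $0.00
Yoga mat $30.56: athletic equipment, buyer-exempt → 0% → $0.00
Side table $150.32: household furniture → 4.75% → $7.14
LED flashlight $28.66: general merchandise → 3% → $0.86
Floor lamp $172.81: household furniture → 4.75% → $8.21
Total tax = $7.14 + $0.86 + $8.21 = $16.21

$16.21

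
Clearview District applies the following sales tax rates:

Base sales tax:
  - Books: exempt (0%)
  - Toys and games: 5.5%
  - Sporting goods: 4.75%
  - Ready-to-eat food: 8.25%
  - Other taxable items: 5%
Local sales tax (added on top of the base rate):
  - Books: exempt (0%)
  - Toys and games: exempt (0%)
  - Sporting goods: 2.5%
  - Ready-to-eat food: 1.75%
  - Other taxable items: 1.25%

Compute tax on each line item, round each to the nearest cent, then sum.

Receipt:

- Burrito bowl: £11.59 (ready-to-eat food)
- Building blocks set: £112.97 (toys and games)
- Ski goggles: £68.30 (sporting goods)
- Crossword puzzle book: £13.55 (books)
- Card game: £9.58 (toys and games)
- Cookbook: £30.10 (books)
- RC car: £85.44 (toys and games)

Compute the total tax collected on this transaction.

Burrito bowl £11.59: ready-to-eat food → 8.25% + 1.75% local = 10% → £1.16
Building blocks set £112.97: toys and games → 5.5% + 0% local = 5.5% → £6.21
Ski goggles £68.30: sporting goods → 4.75% + 2.5% local = 7.25% → £4.95
Crossword puzzle book £13.55: books → 0% + 0% local = 0% → £0.00
Card game £9.58: toys and games → 5.5% + 0% local = 5.5% → £0.53
Cookbook £30.10: books → 0% + 0% local = 0% → £0.00
RC car £85.44: toys and games → 5.5% + 0% local = 5.5% → £4.70
Total tax = £1.16 + £6.21 + £4.95 + £0.53 + £4.70 = £17.55

£17.55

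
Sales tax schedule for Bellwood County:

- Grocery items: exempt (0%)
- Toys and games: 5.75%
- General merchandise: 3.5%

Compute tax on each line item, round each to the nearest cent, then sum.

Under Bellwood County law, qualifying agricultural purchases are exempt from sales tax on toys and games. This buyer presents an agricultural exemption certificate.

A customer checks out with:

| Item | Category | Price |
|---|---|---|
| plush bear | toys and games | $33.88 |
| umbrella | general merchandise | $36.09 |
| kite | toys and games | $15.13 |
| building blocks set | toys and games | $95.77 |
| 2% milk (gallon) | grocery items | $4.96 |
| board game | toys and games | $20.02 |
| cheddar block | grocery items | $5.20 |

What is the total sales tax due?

Plush bear $33.88: toys and games, buyer-exempt → 0% → $0.00
Umbrella $36.09: general merchandise → 3.5% → $1.26
Kite $15.13: toys and games, buyer-exempt → 0% → $0.00
Building blocks set $95.77: toys and games, buyer-exempt → 0% → $0.00
2% milk (gallon) $4.96: grocery items → 0% → $0.00
Board game $20.02: toys and games, buyer-exempt → 0% → $0.00
Cheddar block $5.20: grocery items → 0% → $0.00
Total tax = $1.26

$1.26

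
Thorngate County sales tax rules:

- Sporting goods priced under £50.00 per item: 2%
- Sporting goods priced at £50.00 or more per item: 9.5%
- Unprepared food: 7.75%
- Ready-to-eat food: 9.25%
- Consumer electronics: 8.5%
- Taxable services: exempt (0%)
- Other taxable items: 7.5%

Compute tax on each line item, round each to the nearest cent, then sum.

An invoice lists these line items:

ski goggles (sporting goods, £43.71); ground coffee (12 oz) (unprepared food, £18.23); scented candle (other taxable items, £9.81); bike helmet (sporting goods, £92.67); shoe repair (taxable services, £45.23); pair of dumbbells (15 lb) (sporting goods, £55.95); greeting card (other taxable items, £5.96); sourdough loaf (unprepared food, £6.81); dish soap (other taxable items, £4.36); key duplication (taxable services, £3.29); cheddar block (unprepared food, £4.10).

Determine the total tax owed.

Ski goggles £43.71: sporting goods, under £50.00 → 2% → £0.87
Ground coffee (12 oz) £18.23: unprepared food → 7.75% → £1.41
Scented candle £9.81: other taxable items → 7.5% → £0.74
Bike helmet £92.67: sporting goods, £50.00 or more → 9.5% → £8.80
Shoe repair £45.23: taxable services → 0% → £0.00
Pair of dumbbells (15 lb) £55.95: sporting goods, £50.00 or more → 9.5% → £5.32
Greeting card £5.96: other taxable items → 7.5% → £0.45
Sourdough loaf £6.81: unprepared food → 7.75% → £0.53
Dish soap £4.36: other taxable items → 7.5% → £0.33
Key duplication £3.29: taxable services → 0% → £0.00
Cheddar block £4.10: unprepared food → 7.75% → £0.32
Total tax = £0.87 + £1.41 + £0.74 + £8.80 + £5.32 + £0.45 + £0.53 + £0.33 + £0.32 = £18.77

£18.77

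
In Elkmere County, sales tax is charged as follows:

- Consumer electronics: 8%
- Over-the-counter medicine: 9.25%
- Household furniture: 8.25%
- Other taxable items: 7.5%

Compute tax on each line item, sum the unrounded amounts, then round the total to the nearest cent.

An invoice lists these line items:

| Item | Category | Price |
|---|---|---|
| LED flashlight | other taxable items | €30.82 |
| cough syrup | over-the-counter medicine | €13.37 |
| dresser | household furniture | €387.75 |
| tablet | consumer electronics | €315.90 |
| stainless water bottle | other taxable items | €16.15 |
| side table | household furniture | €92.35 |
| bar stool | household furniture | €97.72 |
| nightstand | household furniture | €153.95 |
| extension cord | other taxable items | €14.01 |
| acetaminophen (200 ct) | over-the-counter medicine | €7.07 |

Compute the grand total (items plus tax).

€1221.20

LED flashlight €30.82: other taxable items → 7.5% → €2.3115
Cough syrup €13.37: over-the-counter medicine → 9.25% → €1.236725
Dresser €387.75: household furniture → 8.25% → €31.989375
Tablet €315.90: consumer electronics → 8% → €25.272
Stainless water bottle €16.15: other taxable items → 7.5% → €1.21125
Side table €92.35: household furniture → 8.25% → €7.618875
Bar stool €97.72: household furniture → 8.25% → €8.0619
Nightstand €153.95: household furniture → 8.25% → €12.700875
Extension cord €14.01: other taxable items → 7.5% → €1.05075
Acetaminophen (200 ct) €7.07: over-the-counter medicine → 9.25% → €0.653975
Subtotal = €1129.09; unrounded tax = €92.107225 → €92.11; total due = €1221.20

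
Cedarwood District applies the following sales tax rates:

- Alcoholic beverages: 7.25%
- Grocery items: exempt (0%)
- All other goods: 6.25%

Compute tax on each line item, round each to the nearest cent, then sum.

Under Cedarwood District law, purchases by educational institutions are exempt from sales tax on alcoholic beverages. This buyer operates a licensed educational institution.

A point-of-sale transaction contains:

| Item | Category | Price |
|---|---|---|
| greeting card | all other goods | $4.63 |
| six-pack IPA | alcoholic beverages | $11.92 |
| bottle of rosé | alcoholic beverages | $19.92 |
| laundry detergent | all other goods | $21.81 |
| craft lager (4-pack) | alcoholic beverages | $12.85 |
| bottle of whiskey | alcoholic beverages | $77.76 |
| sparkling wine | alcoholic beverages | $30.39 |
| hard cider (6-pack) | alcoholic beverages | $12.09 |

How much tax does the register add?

Greeting card $4.63: all other goods → 6.25% → $0.29
Six-pack IPA $11.92: alcoholic beverages, buyer-exempt → 0% → $0.00
Bottle of rosé $19.92: alcoholic beverages, buyer-exempt → 0% → $0.00
Laundry detergent $21.81: all other goods → 6.25% → $1.36
Craft lager (4-pack) $12.85: alcoholic beverages, buyer-exempt → 0% → $0.00
Bottle of whiskey $77.76: alcoholic beverages, buyer-exempt → 0% → $0.00
Sparkling wine $30.39: alcoholic beverages, buyer-exempt → 0% → $0.00
Hard cider (6-pack) $12.09: alcoholic beverages, buyer-exempt → 0% → $0.00
Total tax = $0.29 + $1.36 = $1.65

$1.65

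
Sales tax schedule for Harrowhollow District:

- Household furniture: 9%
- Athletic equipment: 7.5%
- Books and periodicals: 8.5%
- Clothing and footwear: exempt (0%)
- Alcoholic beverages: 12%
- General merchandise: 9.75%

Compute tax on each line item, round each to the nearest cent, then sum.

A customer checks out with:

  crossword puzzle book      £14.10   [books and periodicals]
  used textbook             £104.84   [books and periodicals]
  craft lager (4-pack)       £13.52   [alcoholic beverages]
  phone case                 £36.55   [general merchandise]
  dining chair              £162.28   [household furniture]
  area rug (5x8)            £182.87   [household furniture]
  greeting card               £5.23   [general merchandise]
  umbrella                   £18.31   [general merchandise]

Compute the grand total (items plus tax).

£586.36

Crossword puzzle book £14.10: books and periodicals → 8.5% → £1.20
Used textbook £104.84: books and periodicals → 8.5% → £8.91
Craft lager (4-pack) £13.52: alcoholic beverages → 12% → £1.62
Phone case £36.55: general merchandise → 9.75% → £3.56
Dining chair £162.28: household furniture → 9% → £14.61
Area rug (5x8) £182.87: household furniture → 9% → £16.46
Greeting card £5.23: general merchandise → 9.75% → £0.51
Umbrella £18.31: general merchandise → 9.75% → £1.79
Subtotal = £537.70; tax = £48.66; total due = £586.36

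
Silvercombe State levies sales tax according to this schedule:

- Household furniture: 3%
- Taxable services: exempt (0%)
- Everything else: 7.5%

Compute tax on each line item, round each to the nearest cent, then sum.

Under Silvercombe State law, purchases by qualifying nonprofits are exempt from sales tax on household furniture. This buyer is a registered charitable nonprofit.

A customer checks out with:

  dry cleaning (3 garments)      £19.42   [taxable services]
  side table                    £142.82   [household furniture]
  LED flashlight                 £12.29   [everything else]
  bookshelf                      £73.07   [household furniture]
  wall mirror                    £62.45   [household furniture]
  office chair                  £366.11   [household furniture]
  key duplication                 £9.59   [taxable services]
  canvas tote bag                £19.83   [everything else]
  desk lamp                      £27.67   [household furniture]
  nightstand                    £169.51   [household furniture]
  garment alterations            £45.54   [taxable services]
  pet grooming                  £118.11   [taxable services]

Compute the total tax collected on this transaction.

Dry cleaning (3 garments) £19.42: taxable services → 0% → £0.00
Side table £142.82: household furniture, buyer-exempt → 0% → £0.00
LED flashlight £12.29: everything else → 7.5% → £0.92
Bookshelf £73.07: household furniture, buyer-exempt → 0% → £0.00
Wall mirror £62.45: household furniture, buyer-exempt → 0% → £0.00
Office chair £366.11: household furniture, buyer-exempt → 0% → £0.00
Key duplication £9.59: taxable services → 0% → £0.00
Canvas tote bag £19.83: everything else → 7.5% → £1.49
Desk lamp £27.67: household furniture, buyer-exempt → 0% → £0.00
Nightstand £169.51: household furniture, buyer-exempt → 0% → £0.00
Garment alterations £45.54: taxable services → 0% → £0.00
Pet grooming £118.11: taxable services → 0% → £0.00
Total tax = £0.92 + £1.49 = £2.41

£2.41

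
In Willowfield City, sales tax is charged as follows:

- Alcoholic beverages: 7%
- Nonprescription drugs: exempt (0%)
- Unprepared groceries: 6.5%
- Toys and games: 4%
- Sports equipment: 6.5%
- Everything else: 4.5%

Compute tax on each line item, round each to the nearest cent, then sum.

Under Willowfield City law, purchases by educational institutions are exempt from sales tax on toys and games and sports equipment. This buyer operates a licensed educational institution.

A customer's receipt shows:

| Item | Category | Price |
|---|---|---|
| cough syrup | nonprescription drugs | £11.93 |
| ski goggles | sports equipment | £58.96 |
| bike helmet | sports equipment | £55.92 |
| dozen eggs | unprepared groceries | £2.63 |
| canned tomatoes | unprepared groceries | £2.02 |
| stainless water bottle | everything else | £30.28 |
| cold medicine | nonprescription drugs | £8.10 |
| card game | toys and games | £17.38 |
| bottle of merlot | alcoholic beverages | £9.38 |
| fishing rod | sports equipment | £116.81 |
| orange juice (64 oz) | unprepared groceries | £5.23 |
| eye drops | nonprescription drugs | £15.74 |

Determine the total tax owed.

£2.66

Cough syrup £11.93: nonprescription drugs → 0% → £0.00
Ski goggles £58.96: sports equipment, buyer-exempt → 0% → £0.00
Bike helmet £55.92: sports equipment, buyer-exempt → 0% → £0.00
Dozen eggs £2.63: unprepared groceries → 6.5% → £0.17
Canned tomatoes £2.02: unprepared groceries → 6.5% → £0.13
Stainless water bottle £30.28: everything else → 4.5% → £1.36
Cold medicine £8.10: nonprescription drugs → 0% → £0.00
Card game £17.38: toys and games, buyer-exempt → 0% → £0.00
Bottle of merlot £9.38: alcoholic beverages → 7% → £0.66
Fishing rod £116.81: sports equipment, buyer-exempt → 0% → £0.00
Orange juice (64 oz) £5.23: unprepared groceries → 6.5% → £0.34
Eye drops £15.74: nonprescription drugs → 0% → £0.00
Total tax = £0.17 + £0.13 + £1.36 + £0.66 + £0.34 = £2.66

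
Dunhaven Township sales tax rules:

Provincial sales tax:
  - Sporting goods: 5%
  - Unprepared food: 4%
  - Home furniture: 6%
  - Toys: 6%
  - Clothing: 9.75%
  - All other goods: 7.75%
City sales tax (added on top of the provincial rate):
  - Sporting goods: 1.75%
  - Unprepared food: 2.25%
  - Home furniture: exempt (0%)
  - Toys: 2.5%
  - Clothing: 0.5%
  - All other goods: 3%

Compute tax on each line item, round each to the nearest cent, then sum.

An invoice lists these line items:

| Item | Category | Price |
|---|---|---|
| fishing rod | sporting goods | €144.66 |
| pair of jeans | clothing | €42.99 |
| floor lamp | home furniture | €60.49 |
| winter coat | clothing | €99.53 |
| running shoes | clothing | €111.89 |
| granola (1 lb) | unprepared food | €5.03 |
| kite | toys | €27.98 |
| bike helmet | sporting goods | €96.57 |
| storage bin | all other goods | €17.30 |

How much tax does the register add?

€50.54

Fishing rod €144.66: sporting goods → 5% + 1.75% city = 6.75% → €9.76
Pair of jeans €42.99: clothing → 9.75% + 0.5% city = 10.25% → €4.41
Floor lamp €60.49: home furniture → 6% + 0% city = 6% → €3.63
Winter coat €99.53: clothing → 9.75% + 0.5% city = 10.25% → €10.20
Running shoes €111.89: clothing → 9.75% + 0.5% city = 10.25% → €11.47
Granola (1 lb) €5.03: unprepared food → 4% + 2.25% city = 6.25% → €0.31
Kite €27.98: toys → 6% + 2.5% city = 8.5% → €2.38
Bike helmet €96.57: sporting goods → 5% + 1.75% city = 6.75% → €6.52
Storage bin €17.30: all other goods → 7.75% + 3% city = 10.75% → €1.86
Total tax = €9.76 + €4.41 + €3.63 + €10.20 + €11.47 + €0.31 + €2.38 + €6.52 + €1.86 = €50.54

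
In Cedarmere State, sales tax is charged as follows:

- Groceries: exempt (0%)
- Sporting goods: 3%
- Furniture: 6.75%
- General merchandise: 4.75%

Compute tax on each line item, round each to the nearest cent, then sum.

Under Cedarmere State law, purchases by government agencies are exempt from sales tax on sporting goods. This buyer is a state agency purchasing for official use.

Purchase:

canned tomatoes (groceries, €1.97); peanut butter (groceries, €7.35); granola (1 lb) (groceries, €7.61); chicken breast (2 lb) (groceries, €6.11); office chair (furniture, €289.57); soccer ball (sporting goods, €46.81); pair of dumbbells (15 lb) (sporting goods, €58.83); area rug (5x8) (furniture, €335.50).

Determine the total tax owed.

Canned tomatoes €1.97: groceries → 0% → €0.00
Peanut butter €7.35: groceries → 0% → €0.00
Granola (1 lb) €7.61: groceries → 0% → €0.00
Chicken breast (2 lb) €6.11: groceries → 0% → €0.00
Office chair €289.57: furniture → 6.75% → €19.55
Soccer ball €46.81: sporting goods, buyer-exempt → 0% → €0.00
Pair of dumbbells (15 lb) €58.83: sporting goods, buyer-exempt → 0% → €0.00
Area rug (5x8) €335.50: furniture → 6.75% → €22.65
Total tax = €19.55 + €22.65 = €42.20

€42.20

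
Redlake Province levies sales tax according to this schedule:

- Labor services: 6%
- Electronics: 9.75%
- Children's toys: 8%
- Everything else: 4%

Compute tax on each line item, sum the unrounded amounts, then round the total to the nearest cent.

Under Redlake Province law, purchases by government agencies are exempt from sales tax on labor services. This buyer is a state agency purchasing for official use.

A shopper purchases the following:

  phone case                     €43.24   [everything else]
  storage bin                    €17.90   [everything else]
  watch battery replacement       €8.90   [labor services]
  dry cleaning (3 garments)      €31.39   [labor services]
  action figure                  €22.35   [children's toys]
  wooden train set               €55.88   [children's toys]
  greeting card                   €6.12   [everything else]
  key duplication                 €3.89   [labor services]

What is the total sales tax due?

Phone case €43.24: everything else → 4% → €1.7296
Storage bin €17.90: everything else → 4% → €0.716
Watch battery replacement €8.90: labor services, buyer-exempt → 0% → €0.00
Dry cleaning (3 garments) €31.39: labor services, buyer-exempt → 0% → €0.00
Action figure €22.35: children's toys → 8% → €1.788
Wooden train set €55.88: children's toys → 8% → €4.4704
Greeting card €6.12: everything else → 4% → €0.2448
Key duplication €3.89: labor services, buyer-exempt → 0% → €0.00
Unrounded tax sum = €8.9488 → €8.95

€8.95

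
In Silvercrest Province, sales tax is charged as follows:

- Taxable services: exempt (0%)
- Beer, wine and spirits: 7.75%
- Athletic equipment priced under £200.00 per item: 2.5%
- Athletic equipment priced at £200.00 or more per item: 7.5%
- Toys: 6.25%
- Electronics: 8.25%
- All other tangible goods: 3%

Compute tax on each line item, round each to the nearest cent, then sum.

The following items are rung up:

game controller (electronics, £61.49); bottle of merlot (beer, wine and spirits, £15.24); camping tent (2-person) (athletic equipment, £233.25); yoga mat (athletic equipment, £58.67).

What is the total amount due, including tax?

£393.86

Game controller £61.49: electronics → 8.25% → £5.07
Bottle of merlot £15.24: beer, wine and spirits → 7.75% → £1.18
Camping tent (2-person) £233.25: athletic equipment, £200.00 or more → 7.5% → £17.49
Yoga mat £58.67: athletic equipment, under £200.00 → 2.5% → £1.47
Subtotal = £368.65; tax = £25.21; total due = £393.86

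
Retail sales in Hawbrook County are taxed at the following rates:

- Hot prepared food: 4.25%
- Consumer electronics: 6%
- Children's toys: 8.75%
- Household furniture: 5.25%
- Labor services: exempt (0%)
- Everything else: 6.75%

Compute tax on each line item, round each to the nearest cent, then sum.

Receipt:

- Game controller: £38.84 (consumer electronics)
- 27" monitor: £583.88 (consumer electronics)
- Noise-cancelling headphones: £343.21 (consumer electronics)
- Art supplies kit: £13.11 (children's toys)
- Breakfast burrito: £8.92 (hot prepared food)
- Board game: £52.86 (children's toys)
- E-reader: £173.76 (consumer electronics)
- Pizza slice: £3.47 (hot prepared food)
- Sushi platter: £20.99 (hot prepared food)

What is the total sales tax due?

Game controller £38.84: consumer electronics → 6% → £2.33
27" monitor £583.88: consumer electronics → 6% → £35.03
Noise-cancelling headphones £343.21: consumer electronics → 6% → £20.59
Art supplies kit £13.11: children's toys → 8.75% → £1.15
Breakfast burrito £8.92: hot prepared food → 4.25% → £0.38
Board game £52.86: children's toys → 8.75% → £4.63
E-reader £173.76: consumer electronics → 6% → £10.43
Pizza slice £3.47: hot prepared food → 4.25% → £0.15
Sushi platter £20.99: hot prepared food → 4.25% → £0.89
Total tax = £2.33 + £35.03 + £20.59 + £1.15 + £0.38 + £4.63 + £10.43 + £0.15 + £0.89 = £75.58

£75.58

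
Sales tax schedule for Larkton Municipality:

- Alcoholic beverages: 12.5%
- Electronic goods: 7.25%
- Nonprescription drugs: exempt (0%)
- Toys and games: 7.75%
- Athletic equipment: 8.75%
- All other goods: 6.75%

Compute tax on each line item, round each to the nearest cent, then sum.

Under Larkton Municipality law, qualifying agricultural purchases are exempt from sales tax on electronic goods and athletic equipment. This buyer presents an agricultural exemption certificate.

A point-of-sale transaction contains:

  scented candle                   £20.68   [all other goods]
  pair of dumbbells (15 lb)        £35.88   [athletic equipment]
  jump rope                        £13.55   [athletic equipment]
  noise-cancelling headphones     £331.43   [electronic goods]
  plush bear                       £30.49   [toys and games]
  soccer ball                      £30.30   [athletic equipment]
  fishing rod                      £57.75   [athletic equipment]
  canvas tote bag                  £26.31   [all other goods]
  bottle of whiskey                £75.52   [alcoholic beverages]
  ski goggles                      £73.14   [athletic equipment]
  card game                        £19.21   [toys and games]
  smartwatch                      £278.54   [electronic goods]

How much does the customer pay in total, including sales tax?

Scented candle £20.68: all other goods → 6.75% → £1.40
Pair of dumbbells (15 lb) £35.88: athletic equipment, buyer-exempt → 0% → £0.00
Jump rope £13.55: athletic equipment, buyer-exempt → 0% → £0.00
Noise-cancelling headphones £331.43: electronic goods, buyer-exempt → 0% → £0.00
Plush bear £30.49: toys and games → 7.75% → £2.36
Soccer ball £30.30: athletic equipment, buyer-exempt → 0% → £0.00
Fishing rod £57.75: athletic equipment, buyer-exempt → 0% → £0.00
Canvas tote bag £26.31: all other goods → 6.75% → £1.78
Bottle of whiskey £75.52: alcoholic beverages → 12.5% → £9.44
Ski goggles £73.14: athletic equipment, buyer-exempt → 0% → £0.00
Card game £19.21: toys and games → 7.75% → £1.49
Smartwatch £278.54: electronic goods, buyer-exempt → 0% → £0.00
Subtotal = £992.80; tax = £16.47; total due = £1009.27

£1009.27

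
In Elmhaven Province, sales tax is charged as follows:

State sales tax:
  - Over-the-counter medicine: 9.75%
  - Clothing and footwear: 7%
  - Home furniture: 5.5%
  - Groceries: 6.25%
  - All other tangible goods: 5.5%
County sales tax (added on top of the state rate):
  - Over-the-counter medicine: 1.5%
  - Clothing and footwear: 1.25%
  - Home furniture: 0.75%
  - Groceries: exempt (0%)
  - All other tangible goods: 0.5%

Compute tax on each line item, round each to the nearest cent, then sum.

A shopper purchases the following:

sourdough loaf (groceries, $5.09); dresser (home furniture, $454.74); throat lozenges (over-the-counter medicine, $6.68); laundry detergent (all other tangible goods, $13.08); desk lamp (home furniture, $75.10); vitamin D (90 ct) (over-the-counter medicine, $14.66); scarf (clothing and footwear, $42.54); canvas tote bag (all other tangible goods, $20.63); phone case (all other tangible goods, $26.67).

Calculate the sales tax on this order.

Sourdough loaf $5.09: groceries → 6.25% + 0% county = 6.25% → $0.32
Dresser $454.74: home furniture → 5.5% + 0.75% county = 6.25% → $28.42
Throat lozenges $6.68: over-the-counter medicine → 9.75% + 1.5% county = 11.25% → $0.75
Laundry detergent $13.08: all other tangible goods → 5.5% + 0.5% county = 6% → $0.78
Desk lamp $75.10: home furniture → 5.5% + 0.75% county = 6.25% → $4.69
Vitamin D (90 ct) $14.66: over-the-counter medicine → 9.75% + 1.5% county = 11.25% → $1.65
Scarf $42.54: clothing and footwear → 7% + 1.25% county = 8.25% → $3.51
Canvas tote bag $20.63: all other tangible goods → 5.5% + 0.5% county = 6% → $1.24
Phone case $26.67: all other tangible goods → 5.5% + 0.5% county = 6% → $1.60
Total tax = $0.32 + $28.42 + $0.75 + $0.78 + $4.69 + $1.65 + $3.51 + $1.24 + $1.60 = $42.96

$42.96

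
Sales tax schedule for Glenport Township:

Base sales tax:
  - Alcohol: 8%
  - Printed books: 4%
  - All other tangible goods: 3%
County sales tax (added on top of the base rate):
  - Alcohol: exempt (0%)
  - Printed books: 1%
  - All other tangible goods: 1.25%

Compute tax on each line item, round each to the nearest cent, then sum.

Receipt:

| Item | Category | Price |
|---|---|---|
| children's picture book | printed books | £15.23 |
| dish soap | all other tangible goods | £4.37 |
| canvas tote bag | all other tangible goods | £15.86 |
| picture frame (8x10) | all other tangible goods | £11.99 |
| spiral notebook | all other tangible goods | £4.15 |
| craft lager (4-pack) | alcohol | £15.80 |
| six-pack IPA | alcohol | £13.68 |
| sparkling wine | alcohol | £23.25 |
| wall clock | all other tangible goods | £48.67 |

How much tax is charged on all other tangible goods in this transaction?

Dish soap £4.37: all other tangible goods → 3% + 1.25% county = 4.25% → £0.19
Canvas tote bag £15.86: all other tangible goods → 3% + 1.25% county = 4.25% → £0.67
Picture frame (8x10) £11.99: all other tangible goods → 3% + 1.25% county = 4.25% → £0.51
Spiral notebook £4.15: all other tangible goods → 3% + 1.25% county = 4.25% → £0.18
Wall clock £48.67: all other tangible goods → 3% + 1.25% county = 4.25% → £2.07
Tax on all other tangible goods = £0.19 + £0.67 + £0.51 + £0.18 + £2.07 = £3.62

£3.62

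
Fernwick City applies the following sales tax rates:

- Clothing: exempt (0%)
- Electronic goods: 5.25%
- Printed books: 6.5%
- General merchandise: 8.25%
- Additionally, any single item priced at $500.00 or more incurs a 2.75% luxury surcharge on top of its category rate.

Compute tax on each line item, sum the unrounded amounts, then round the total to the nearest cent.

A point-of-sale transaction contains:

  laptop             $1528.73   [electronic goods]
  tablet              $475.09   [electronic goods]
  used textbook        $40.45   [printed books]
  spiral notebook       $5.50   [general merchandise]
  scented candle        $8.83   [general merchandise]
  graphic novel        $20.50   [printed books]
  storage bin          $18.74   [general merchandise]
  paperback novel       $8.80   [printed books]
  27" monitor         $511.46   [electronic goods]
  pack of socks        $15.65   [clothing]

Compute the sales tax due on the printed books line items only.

$4.53

Used textbook $40.45: printed books → 6.5% → $2.62925
Graphic novel $20.50: printed books → 6.5% → $1.3325
Paperback novel $8.80: printed books → 6.5% → $0.572
Tax on printed books: unrounded sum = $4.53375 → $4.53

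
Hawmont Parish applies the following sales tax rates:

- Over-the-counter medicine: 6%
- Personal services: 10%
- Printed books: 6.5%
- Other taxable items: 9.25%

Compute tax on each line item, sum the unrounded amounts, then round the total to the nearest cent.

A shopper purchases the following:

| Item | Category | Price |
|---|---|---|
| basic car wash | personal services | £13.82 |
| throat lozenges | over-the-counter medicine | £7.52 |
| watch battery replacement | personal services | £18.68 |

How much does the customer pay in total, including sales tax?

Basic car wash £13.82: personal services → 10% → £1.382
Throat lozenges £7.52: over-the-counter medicine → 6% → £0.4512
Watch battery replacement £18.68: personal services → 10% → £1.868
Subtotal = £40.02; unrounded tax = £3.7012 → £3.70; total due = £43.72

£43.72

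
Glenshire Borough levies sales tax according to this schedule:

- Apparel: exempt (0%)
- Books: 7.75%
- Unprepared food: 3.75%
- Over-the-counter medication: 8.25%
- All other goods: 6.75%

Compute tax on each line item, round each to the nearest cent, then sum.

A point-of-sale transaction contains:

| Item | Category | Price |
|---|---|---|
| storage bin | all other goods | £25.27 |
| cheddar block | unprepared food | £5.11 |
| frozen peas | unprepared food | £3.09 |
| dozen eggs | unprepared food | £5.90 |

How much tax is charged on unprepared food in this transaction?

Cheddar block £5.11: unprepared food → 3.75% → £0.19
Frozen peas £3.09: unprepared food → 3.75% → £0.12
Dozen eggs £5.90: unprepared food → 3.75% → £0.22
Tax on unprepared food = £0.19 + £0.12 + £0.22 = £0.53

£0.53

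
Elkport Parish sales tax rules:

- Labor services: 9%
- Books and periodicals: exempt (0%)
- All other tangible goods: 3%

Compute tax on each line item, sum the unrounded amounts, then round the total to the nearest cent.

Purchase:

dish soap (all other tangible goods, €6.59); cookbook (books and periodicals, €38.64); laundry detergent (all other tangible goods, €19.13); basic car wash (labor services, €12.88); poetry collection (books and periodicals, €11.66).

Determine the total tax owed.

Dish soap €6.59: all other tangible goods → 3% → €0.1977
Cookbook €38.64: books and periodicals → 0% → €0.00
Laundry detergent €19.13: all other tangible goods → 3% → €0.5739
Basic car wash €12.88: labor services → 9% → €1.1592
Poetry collection €11.66: books and periodicals → 0% → €0.00
Unrounded tax sum = €1.9308 → €1.93

€1.93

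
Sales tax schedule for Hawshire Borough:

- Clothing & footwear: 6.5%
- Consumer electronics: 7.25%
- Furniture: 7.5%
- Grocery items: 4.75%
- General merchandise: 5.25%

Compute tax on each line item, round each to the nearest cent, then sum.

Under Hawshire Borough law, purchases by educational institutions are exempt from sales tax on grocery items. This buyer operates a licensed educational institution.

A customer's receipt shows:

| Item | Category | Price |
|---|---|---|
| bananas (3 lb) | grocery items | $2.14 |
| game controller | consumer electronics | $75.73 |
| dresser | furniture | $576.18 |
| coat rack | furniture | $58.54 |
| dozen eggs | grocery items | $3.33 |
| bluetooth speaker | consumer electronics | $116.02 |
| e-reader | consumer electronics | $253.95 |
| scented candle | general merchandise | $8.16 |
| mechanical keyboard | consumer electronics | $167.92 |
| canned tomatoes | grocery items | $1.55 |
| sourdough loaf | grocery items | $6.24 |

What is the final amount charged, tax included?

Bananas (3 lb) $2.14: grocery items, buyer-exempt → 0% → $0.00
Game controller $75.73: consumer electronics → 7.25% → $5.49
Dresser $576.18: furniture → 7.5% → $43.21
Coat rack $58.54: furniture → 7.5% → $4.39
Dozen eggs $3.33: grocery items, buyer-exempt → 0% → $0.00
Bluetooth speaker $116.02: consumer electronics → 7.25% → $8.41
E-reader $253.95: consumer electronics → 7.25% → $18.41
Scented candle $8.16: general merchandise → 5.25% → $0.43
Mechanical keyboard $167.92: consumer electronics → 7.25% → $12.17
Canned tomatoes $1.55: grocery items, buyer-exempt → 0% → $0.00
Sourdough loaf $6.24: grocery items, buyer-exempt → 0% → $0.00
Subtotal = $1269.76; tax = $92.51; total due = $1362.27

$1362.27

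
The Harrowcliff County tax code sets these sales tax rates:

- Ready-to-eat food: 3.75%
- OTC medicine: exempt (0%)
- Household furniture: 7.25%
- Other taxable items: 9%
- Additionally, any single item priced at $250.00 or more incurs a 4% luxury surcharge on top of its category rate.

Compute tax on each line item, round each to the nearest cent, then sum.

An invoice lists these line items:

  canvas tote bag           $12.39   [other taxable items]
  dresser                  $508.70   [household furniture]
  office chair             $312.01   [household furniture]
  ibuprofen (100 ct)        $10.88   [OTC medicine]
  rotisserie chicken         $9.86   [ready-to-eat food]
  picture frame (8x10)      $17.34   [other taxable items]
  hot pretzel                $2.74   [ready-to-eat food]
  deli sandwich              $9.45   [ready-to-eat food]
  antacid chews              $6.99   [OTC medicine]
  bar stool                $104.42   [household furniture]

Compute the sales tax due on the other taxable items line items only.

Canvas tote bag $12.39: other taxable items → 9% → $1.12
Picture frame (8x10) $17.34: other taxable items → 9% → $1.56
Tax on other taxable items = $1.12 + $1.56 = $2.68

$2.68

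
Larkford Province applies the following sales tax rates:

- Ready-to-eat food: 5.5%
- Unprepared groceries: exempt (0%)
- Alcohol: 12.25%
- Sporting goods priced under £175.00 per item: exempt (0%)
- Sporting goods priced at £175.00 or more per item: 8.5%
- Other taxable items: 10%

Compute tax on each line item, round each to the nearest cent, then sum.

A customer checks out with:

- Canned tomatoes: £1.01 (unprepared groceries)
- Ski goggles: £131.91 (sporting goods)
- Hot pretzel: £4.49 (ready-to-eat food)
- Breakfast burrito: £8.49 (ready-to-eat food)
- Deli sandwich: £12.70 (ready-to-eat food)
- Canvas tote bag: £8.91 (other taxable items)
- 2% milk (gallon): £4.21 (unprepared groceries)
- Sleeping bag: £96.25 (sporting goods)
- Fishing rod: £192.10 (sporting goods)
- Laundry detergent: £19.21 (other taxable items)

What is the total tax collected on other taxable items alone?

£2.81

Canvas tote bag £8.91: other taxable items → 10% → £0.89
Laundry detergent £19.21: other taxable items → 10% → £1.92
Tax on other taxable items = £0.89 + £1.92 = £2.81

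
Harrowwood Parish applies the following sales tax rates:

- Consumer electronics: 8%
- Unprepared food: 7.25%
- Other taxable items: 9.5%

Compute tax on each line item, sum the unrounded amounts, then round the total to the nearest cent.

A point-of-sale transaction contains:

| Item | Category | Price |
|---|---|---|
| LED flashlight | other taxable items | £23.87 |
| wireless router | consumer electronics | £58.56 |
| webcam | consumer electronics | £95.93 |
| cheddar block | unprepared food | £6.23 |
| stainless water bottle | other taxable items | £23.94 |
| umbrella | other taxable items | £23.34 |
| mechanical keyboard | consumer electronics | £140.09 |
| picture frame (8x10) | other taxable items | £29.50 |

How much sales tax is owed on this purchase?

£33.58

LED flashlight £23.87: other taxable items → 9.5% → £2.26765
Wireless router £58.56: consumer electronics → 8% → £4.6848
Webcam £95.93: consumer electronics → 8% → £7.6744
Cheddar block £6.23: unprepared food → 7.25% → £0.451675
Stainless water bottle £23.94: other taxable items → 9.5% → £2.2743
Umbrella £23.34: other taxable items → 9.5% → £2.2173
Mechanical keyboard £140.09: consumer electronics → 8% → £11.2072
Picture frame (8x10) £29.50: other taxable items → 9.5% → £2.8025
Unrounded tax sum = £33.579825 → £33.58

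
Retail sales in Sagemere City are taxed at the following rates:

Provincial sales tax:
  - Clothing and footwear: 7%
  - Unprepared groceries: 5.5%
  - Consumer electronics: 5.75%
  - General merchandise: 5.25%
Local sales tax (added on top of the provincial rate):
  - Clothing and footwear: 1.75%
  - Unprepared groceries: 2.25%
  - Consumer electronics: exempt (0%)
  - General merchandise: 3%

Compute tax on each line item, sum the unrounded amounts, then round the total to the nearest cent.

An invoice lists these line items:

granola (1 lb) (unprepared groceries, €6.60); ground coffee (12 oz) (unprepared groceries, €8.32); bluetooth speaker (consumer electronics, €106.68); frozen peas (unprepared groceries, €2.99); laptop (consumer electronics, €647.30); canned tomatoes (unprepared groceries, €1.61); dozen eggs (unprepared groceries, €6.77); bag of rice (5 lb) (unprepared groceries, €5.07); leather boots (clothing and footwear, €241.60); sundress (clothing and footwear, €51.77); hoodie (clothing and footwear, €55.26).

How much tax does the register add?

Granola (1 lb) €6.60: unprepared groceries → 5.5% + 2.25% local = 7.75% → €0.5115
Ground coffee (12 oz) €8.32: unprepared groceries → 5.5% + 2.25% local = 7.75% → €0.6448
Bluetooth speaker €106.68: consumer electronics → 5.75% + 0% local = 5.75% → €6.1341
Frozen peas €2.99: unprepared groceries → 5.5% + 2.25% local = 7.75% → €0.231725
Laptop €647.30: consumer electronics → 5.75% + 0% local = 5.75% → €37.21975
Canned tomatoes €1.61: unprepared groceries → 5.5% + 2.25% local = 7.75% → €0.124775
Dozen eggs €6.77: unprepared groceries → 5.5% + 2.25% local = 7.75% → €0.524675
Bag of rice (5 lb) €5.07: unprepared groceries → 5.5% + 2.25% local = 7.75% → €0.392925
Leather boots €241.60: clothing and footwear → 7% + 1.75% local = 8.75% → €21.14
Sundress €51.77: clothing and footwear → 7% + 1.75% local = 8.75% → €4.529875
Hoodie €55.26: clothing and footwear → 7% + 1.75% local = 8.75% → €4.83525
Unrounded tax sum = €76.289375 → €76.29

€76.29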